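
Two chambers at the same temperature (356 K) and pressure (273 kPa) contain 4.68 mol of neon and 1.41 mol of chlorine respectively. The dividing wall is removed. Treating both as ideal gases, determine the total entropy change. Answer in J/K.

Mole fractions: x_A = 4.68/6.09 = 0.768, x_B = 0.232.
ΔS_mix = −R(n_A ln x_A + n_B ln x_B) = −8.314 × (4.68 ln 0.768 + 1.41 ln 0.232) = 27.4 J/K.

ΔS_mix = 27.4 J/K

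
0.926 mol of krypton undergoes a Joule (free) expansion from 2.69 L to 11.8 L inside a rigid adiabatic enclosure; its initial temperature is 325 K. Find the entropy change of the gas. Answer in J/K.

ΔS_gas = 11.4 J/K

For an ideal gas in free expansion Q = 0 and W = 0, so T is unchanged.
Entropy is a state function; using a reversible isothermal path, ΔS_gas = nR ln(V₂/V₁) = 0.926 × 8.314 × ln(11.8/2.69) = 11.4 J/K.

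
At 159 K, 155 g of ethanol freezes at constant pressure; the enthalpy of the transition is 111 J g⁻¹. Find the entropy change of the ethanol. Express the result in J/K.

Heat released by the substance: Q = −mL = −155 × 111 = −17205 J.
At constant T, ΔS = Q_rev/T = −17205 / 159 = -108 J/K.

ΔS = -108 J/K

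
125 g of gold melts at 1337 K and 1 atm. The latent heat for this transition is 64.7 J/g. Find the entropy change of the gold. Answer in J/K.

ΔS = 6.05 J/K

Heat absorbed by the substance: Q = mL = 125 × 64.7 = 8087.5 J.
At constant T, ΔS = Q_rev/T = 8087.5 / 1337 = 6.05 J/K.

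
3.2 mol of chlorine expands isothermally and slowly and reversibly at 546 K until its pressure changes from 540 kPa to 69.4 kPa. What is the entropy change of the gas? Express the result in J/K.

For an isothermal ideal gas ΔS_gas = nR ln(P₁/P₂) = 3.2 × 8.314 × ln(540/69.4) = 54.6 J/K.

ΔS_gas = 54.6 J/K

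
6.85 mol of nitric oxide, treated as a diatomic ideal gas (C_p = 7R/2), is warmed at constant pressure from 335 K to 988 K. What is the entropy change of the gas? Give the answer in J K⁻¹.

ΔS = 216 J/K

At constant pressure, ΔS = nC_p ln(T₂/T₁) with C_p = 7R/2 = 29.1 J mol⁻¹ K⁻¹.
ΔS = 6.85 × 29.1 × ln(988/335) = 216 J/K.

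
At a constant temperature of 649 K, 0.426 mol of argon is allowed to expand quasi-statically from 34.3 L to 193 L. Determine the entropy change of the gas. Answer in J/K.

ΔS_gas = 6.12 J/K

For an isothermal ideal gas ΔS_gas = nR ln(V₂/V₁) = 0.426 × 8.314 × ln(193/34.3) = 6.12 J/K.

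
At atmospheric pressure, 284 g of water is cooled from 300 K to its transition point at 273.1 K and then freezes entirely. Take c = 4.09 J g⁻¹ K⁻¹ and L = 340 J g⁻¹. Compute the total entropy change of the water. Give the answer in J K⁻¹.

ΔS = -463 J/K

Cooling step: ΔS₁ = m c ln(T_tr/T_i) = 284 × 4.09 × ln(273.1/300) = -109.1 J/K.
Phase change: ΔS₂ = −mL/T_tr = −284 × 340 / 273.1 = -353.6 J/K.
ΔS_total = (-109.1) + (-353.6) = -463 J/K.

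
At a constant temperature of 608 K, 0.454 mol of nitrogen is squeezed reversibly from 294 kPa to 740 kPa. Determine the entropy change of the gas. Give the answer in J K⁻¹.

For an isothermal ideal gas ΔS_gas = nR ln(P₁/P₂) = 0.454 × 8.314 × ln(294/740) = -3.48 J/K.

ΔS_gas = -3.48 J/K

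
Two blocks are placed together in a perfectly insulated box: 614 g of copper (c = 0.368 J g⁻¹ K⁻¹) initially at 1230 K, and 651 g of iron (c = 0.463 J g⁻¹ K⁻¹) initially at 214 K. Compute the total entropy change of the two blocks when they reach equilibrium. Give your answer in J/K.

ΔS_total = 190 J/K

Energy balance: T_f = (m₁c₁T₁ + m₂c₂T₂)/(m₁c₁ + m₂c₂) = 649.31 K.
ΔS₁ = m₁c₁ ln(T_f/T₁) = 225.952 × ln(649.31/1230) = -144.4 J/K.
ΔS₂ = m₂c₂ ln(T_f/T₂) = 301.413 × ln(649.31/214) = 334.5 J/K.
ΔS_total = -144.4 + 334.5 = 190 J/K.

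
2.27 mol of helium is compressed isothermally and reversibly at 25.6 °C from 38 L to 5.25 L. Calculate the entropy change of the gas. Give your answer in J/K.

ΔS_gas = -37.4 J/K

For an isothermal ideal gas ΔS_gas = nR ln(V₂/V₁) = 2.27 × 8.314 × ln(5.25/38) = -37.4 J/K.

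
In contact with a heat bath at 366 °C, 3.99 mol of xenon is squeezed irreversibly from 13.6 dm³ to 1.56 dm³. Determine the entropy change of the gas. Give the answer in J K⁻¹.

ΔS_gas = -71.8 J/K

Entropy is a state function, so ΔS_gas depends only on the end states.
For an isothermal ideal gas ΔS_gas = nR ln(V₂/V₁) = 3.99 × 8.314 × ln(1.56/13.6) = -71.8 J/K.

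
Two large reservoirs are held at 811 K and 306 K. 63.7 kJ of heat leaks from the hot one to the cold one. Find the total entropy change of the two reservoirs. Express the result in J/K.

ΔS_total = 130 J/K

ΔS_hot = −Q/T_H = −63700/811 = -78.55 J/K and ΔS_cold = +Q/T_C = 63700/306 = 208.2 J/K.
ΔS_total = -78.55 + 208.2 = 130 J/K, positive as the second law requires.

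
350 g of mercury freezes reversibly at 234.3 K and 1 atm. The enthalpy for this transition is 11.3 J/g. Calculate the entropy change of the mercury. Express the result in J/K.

Heat released by the substance: Q = −mL = −350 × 11.3 = −3955 J.
At constant T, ΔS = Q_rev/T = −3955 / 234.3 = -16.9 J/K.

ΔS = -16.9 J/K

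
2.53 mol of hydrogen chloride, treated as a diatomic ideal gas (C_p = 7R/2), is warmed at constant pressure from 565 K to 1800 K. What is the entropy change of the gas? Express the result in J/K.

ΔS = 85.3 J/K

At constant pressure, ΔS = nC_p ln(T₂/T₁) with C_p = 7R/2 = 29.1 J mol⁻¹ K⁻¹.
ΔS = 2.53 × 29.1 × ln(1800/565) = 85.3 J/K.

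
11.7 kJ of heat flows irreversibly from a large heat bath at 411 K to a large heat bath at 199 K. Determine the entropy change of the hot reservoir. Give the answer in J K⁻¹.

ΔS_hot = -28.5 J/K

The hot reservoir loses heat Q, so ΔS_hot = −Q/T_H = −11700/411 = -28.5 J/K.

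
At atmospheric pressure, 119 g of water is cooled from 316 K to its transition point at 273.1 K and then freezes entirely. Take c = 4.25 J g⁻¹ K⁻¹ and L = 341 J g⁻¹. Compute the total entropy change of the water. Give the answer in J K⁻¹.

ΔS = -222 J/K

Cooling step: ΔS₁ = m c ln(T_tr/T_i) = 119 × 4.25 × ln(273.1/316) = -73.79 J/K.
Phase change: ΔS₂ = −mL/T_tr = −119 × 341 / 273.1 = -148.6 J/K.
ΔS_total = (-73.79) + (-148.6) = -222 J/K.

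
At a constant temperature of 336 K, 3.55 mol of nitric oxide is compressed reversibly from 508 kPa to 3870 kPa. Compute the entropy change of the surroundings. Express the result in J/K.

For an isothermal ideal gas ΔS_gas = nR ln(P₁/P₂) = 3.55 × 8.314 × ln(508/3870) = -59.9 J/K.
The process is reversible, so ΔS_surr = −ΔS_gas = 59.9 J/K and ΔS_universe = 0.

ΔS_surr = 59.9 J/K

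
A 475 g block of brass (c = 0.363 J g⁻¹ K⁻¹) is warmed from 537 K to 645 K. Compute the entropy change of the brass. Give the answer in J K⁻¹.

ΔS = ∫dQ_rev/T = m c ln(T₂/T₁) = 475 × 0.363 × ln(645/537) = 31.6 J/K.

ΔS = 31.6 J/K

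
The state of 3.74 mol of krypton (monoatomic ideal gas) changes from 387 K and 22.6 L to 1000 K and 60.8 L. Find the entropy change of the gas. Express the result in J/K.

Entropy is a state function: ΔS = nC_V ln(T₂/T₁) + nR ln(V₂/V₁), with C_V = 3R/2 = 12.47 J mol⁻¹ K⁻¹ for a monoatomic ideal gas.
ΔS = 3.74 × [12.47 × ln(1000/387) + 8.314 × ln(60.8/22.6)] = 75.1 J/K.

ΔS = 75.1 J/K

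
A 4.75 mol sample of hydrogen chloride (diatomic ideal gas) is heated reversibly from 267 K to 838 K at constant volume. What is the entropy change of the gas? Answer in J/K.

At constant volume, ΔS = nC_V ln(T₂/T₁) with C_V = 5R/2 = 20.79 J mol⁻¹ K⁻¹.
ΔS = 4.75 × 20.79 × ln(838/267) = 113 J/K.

ΔS = 113 J/K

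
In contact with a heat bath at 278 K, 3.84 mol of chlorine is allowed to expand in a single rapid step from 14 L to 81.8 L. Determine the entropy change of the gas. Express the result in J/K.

ΔS_gas = 56.4 J/K

Entropy is a state function, so ΔS_gas depends only on the end states.
For an isothermal ideal gas ΔS_gas = nR ln(V₂/V₁) = 3.84 × 8.314 × ln(81.8/14) = 56.4 J/K.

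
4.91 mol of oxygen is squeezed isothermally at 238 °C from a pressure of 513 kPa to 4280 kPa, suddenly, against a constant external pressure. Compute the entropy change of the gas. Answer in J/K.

Entropy is a state function, so ΔS_gas depends only on the end states.
For an isothermal ideal gas ΔS_gas = nR ln(P₁/P₂) = 4.91 × 8.314 × ln(513/4280) = -86.6 J/K.

ΔS_gas = -86.6 J/K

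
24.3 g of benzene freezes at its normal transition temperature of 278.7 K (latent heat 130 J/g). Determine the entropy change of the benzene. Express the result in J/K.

ΔS = -11.3 J/K

Heat released by the substance: Q = −mL = −24.3 × 130 = −3159 J.
At constant T, ΔS = Q_rev/T = −3159 / 278.7 = -11.3 J/K.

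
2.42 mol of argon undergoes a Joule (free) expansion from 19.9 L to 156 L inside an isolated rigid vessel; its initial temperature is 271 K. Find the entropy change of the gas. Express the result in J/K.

ΔS_gas = 41.4 J/K

No heat is exchanged and no work is done, so the ideal-gas temperature stays constant.
Entropy is a state function; using a reversible isothermal path, ΔS_gas = nR ln(V₂/V₁) = 2.42 × 8.314 × ln(156/19.9) = 41.4 J/K.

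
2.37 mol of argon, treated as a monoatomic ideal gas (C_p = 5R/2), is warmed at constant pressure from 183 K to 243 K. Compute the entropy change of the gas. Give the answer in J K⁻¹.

At constant pressure, ΔS = nC_p ln(T₂/T₁) with C_p = 5R/2 = 20.79 J mol⁻¹ K⁻¹.
ΔS = 2.37 × 20.79 × ln(243/183) = 14 J/K.

ΔS = 14 J/K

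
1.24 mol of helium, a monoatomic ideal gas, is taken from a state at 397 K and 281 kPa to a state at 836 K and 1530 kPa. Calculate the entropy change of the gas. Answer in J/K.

ΔS = nC_p ln(T₂/T₁) − nR ln(P₂/P₁), with C_p = 5R/2 = 20.79 J mol⁻¹ K⁻¹ for a monoatomic ideal gas.
ΔS = 1.24 × [20.79 × ln(836/397) − 8.314 × ln(1530/281)] = 1.72 J/K.

ΔS = 1.72 J/K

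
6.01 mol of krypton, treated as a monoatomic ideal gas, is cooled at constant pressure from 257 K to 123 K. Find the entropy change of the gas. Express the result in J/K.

ΔS = -92.1 J/K

At constant pressure, ΔS = nC_p ln(T₂/T₁) with C_p = 5R/2 = 20.79 J mol⁻¹ K⁻¹.
ΔS = 6.01 × 20.79 × ln(123/257) = -92.1 J/K.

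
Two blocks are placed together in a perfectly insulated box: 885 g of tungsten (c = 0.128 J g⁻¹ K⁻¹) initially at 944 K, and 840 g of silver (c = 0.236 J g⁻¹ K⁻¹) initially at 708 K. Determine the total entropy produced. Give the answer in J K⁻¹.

ΔS_total = 3.05 J/K

Energy balance: T_f = (m₁c₁T₁ + m₂c₂T₂)/(m₁c₁ + m₂c₂) = 793.82 K.
ΔS₁ = m₁c₁ ln(T_f/T₁) = 113.28 × ln(793.82/944) = -19.63 J/K.
ΔS₂ = m₂c₂ ln(T_f/T₂) = 198.24 × ln(793.82/708) = 22.68 J/K.
ΔS_total = -19.63 + 22.68 = 3.05 J/K.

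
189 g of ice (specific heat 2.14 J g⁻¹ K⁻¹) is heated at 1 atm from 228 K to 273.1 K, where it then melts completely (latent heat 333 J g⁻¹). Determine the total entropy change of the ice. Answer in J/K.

Warming step: ΔS₁ = m c ln(T_tr/T_i) = 189 × 2.14 × ln(273.1/228) = 73.002 J/K.
Phase change: ΔS₂ = +mL/T_tr = 189 × 333 / 273.1 = 230.45 J/K.
ΔS_total = (73.002) + (230.45) = 303 J/K.

ΔS = 303 J/K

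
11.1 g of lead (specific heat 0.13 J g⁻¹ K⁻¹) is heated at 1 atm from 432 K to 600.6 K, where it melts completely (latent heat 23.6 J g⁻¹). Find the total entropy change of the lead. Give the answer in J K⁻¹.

ΔS = 0.912 J/K

Warming step: ΔS₁ = m c ln(T_tr/T_i) = 11.1 × 0.13 × ln(600.6/432) = 0.4755 J/K.
Phase change: ΔS₂ = +mL/T_tr = 11.1 × 23.6 / 600.6 = 0.4362 J/K.
ΔS_total = (0.4755) + (0.4362) = 0.912 J/K.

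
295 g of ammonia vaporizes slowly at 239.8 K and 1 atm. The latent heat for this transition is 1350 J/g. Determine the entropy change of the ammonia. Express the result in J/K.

ΔS = 1660 J/K

Heat absorbed by the substance: Q = mL = 295 × 1350 = 398250 J.
At constant T, ΔS = Q_rev/T = 398250 / 239.8 = 1660 J/K.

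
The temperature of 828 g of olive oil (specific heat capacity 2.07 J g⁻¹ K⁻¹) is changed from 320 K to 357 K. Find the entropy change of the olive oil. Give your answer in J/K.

ΔS = 188 J/K

ΔS = ∫dQ_rev/T = m c ln(T₂/T₁) = 828 × 2.07 × ln(357/320) = 188 J/K.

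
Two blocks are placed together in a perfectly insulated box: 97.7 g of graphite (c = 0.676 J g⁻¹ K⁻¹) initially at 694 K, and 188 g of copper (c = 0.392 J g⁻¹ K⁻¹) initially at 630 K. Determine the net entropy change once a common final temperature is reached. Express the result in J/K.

Energy balance: T_f = (m₁c₁T₁ + m₂c₂T₂)/(m₁c₁ + m₂c₂) = 660.25 K.
ΔS₁ = m₁c₁ ln(T_f/T₁) = 66.0452 × ln(660.25/694) = -3.293 J/K.
ΔS₂ = m₂c₂ ln(T_f/T₂) = 73.696 × ln(660.25/630) = 3.456 J/K.
ΔS_total = -3.293 + 3.456 = 0.163 J/K.

ΔS_total = 0.163 J/K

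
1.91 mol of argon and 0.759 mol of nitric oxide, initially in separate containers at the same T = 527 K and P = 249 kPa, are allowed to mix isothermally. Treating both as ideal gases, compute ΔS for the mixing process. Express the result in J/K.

ΔS_mix = 13.2 J/K

Mole fractions: x_A = 1.91/2.67 = 0.716, x_B = 0.284.
ΔS_mix = −R(n_A ln x_A + n_B ln x_B) = −8.314 × (1.91 ln 0.716 + 0.759 ln 0.284) = 13.2 J/K.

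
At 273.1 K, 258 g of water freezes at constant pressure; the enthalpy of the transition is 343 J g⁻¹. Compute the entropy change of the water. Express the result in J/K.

ΔS = -324 J/K

Heat released by the substance: Q = −mL = −258 × 343 = −88494 J.
At constant T, ΔS = Q_rev/T = −88494 / 273.1 = -324 J/K.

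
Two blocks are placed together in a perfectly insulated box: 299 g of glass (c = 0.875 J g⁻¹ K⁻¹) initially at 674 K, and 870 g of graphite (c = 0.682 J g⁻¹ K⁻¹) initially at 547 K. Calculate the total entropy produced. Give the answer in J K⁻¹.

Energy balance: T_f = (m₁c₁T₁ + m₂c₂T₂)/(m₁c₁ + m₂c₂) = 585.86 K.
ΔS₁ = m₁c₁ ln(T_f/T₁) = 261.625 × ln(585.86/674) = -36.67 J/K.
ΔS₂ = m₂c₂ ln(T_f/T₂) = 593.34 × ln(585.86/547) = 40.73 J/K.
ΔS_total = -36.67 + 40.73 = 4.06 J/K.

ΔS_total = 4.06 J/K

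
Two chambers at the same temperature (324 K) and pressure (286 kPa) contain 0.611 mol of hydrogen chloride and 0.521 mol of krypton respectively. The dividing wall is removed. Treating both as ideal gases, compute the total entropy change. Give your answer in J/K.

ΔS_mix = 6.49 J/K

Mole fractions: x_A = 0.611/1.13 = 0.54, x_B = 0.46.
ΔS_mix = −R(n_A ln x_A + n_B ln x_B) = −8.314 × (0.611 ln 0.54 + 0.521 ln 0.46) = 6.49 J/K.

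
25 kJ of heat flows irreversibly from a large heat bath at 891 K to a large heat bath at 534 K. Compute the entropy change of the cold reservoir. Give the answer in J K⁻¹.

The cold reservoir gains heat Q, so ΔS_cold = +Q/T_C = 25000/534 = 46.8 J/K.

ΔS_cold = 46.8 J/K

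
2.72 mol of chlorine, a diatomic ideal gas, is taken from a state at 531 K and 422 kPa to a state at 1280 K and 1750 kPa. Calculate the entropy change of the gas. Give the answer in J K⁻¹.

ΔS = nC_p ln(T₂/T₁) − nR ln(P₂/P₁), with C_p = 7R/2 = 29.1 J mol⁻¹ K⁻¹ for a diatomic ideal gas.
ΔS = 2.72 × [29.1 × ln(1280/531) − 8.314 × ln(1750/422)] = 37.5 J/K.

ΔS = 37.5 J/K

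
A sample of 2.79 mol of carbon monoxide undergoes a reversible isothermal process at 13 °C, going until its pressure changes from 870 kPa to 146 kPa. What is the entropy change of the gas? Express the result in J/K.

For an isothermal ideal gas ΔS_gas = nR ln(P₁/P₂) = 2.79 × 8.314 × ln(870/146) = 41.4 J/K.

ΔS_gas = 41.4 J/K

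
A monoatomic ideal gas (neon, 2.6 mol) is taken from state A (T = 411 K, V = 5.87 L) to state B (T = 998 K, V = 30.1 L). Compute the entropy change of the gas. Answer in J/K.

Entropy is a state function: ΔS = nC_V ln(T₂/T₁) + nR ln(V₂/V₁), with C_V = 3R/2 = 12.47 J mol⁻¹ K⁻¹ for a monoatomic ideal gas.
ΔS = 2.6 × [12.47 × ln(998/411) + 8.314 × ln(30.1/5.87)] = 64.1 J/K.

ΔS = 64.1 J/K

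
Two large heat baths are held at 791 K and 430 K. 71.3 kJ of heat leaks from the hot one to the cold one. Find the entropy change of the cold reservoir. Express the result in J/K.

The cold reservoir gains heat Q, so ΔS_cold = +Q/T_C = 71300/430 = 166 J/K.

ΔS_cold = 166 J/K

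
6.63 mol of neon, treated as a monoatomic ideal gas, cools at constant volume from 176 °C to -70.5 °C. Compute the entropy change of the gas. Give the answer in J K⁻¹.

In kelvin: T₁ = 449.15 K, T₂ = 202.65 K. At constant volume, ΔS = nC_V ln(T₂/T₁) with C_V = 3R/2 = 12.47 J mol⁻¹ K⁻¹.
ΔS = 6.63 × 12.47 × ln(202.65/449.15) = -65.8 J/K.

ΔS = -65.8 J/K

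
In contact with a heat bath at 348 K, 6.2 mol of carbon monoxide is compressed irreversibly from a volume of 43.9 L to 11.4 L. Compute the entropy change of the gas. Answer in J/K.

ΔS_gas = -69.5 J/K

Entropy is a state function, so ΔS_gas depends only on the end states.
For an isothermal ideal gas ΔS_gas = nR ln(V₂/V₁) = 6.2 × 8.314 × ln(11.4/43.9) = -69.5 J/K.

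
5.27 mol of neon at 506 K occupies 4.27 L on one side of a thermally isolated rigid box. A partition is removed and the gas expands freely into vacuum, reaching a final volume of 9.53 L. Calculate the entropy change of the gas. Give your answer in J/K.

ΔS_gas = 35.2 J/K

No heat is exchanged and no work is done, so the ideal-gas temperature stays constant.
Entropy is a state function; using a reversible isothermal path, ΔS_gas = nR ln(V₂/V₁) = 5.27 × 8.314 × ln(9.53/4.27) = 35.2 J/K.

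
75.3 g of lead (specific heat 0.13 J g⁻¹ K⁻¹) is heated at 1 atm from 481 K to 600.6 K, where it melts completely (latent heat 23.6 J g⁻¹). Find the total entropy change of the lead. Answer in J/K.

Warming step: ΔS₁ = m c ln(T_tr/T_i) = 75.3 × 0.13 × ln(600.6/481) = 2.174 J/K.
Phase change: ΔS₂ = +mL/T_tr = 75.3 × 23.6 / 600.6 = 2.959 J/K.
ΔS_total = (2.174) + (2.959) = 5.13 J/K.

ΔS = 5.13 J/K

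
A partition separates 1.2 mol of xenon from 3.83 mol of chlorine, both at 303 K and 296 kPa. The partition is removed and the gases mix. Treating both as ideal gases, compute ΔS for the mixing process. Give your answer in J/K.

ΔS_mix = 23 J/K

Mole fractions: x_A = 1.2/5.03 = 0.239, x_B = 0.761.
ΔS_mix = −R(n_A ln x_A + n_B ln x_B) = −8.314 × (1.2 ln 0.239 + 3.83 ln 0.761) = 23 J/K.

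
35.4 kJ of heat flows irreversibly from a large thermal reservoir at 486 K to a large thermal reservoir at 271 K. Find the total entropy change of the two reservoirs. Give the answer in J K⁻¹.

ΔS_hot = −Q/T_H = −35400/486 = -72.84 J/K and ΔS_cold = +Q/T_C = 35400/271 = 130.6 J/K.
ΔS_total = -72.84 + 130.6 = 57.8 J/K, positive as the second law requires.

ΔS_total = 57.8 J/K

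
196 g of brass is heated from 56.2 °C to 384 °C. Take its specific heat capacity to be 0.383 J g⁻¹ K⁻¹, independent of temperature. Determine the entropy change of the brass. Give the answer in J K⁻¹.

ΔS = 51.9 J/K

In kelvin: T₁ = 329.35 K, T₂ = 657.15 K. ΔS = ∫dQ_rev/T = m c ln(T₂/T₁) = 196 × 0.383 × ln(657.15/329.35) = 51.9 J/K.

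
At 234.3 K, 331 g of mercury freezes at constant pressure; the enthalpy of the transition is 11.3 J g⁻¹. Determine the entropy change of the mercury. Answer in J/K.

ΔS = -16 J/K

Heat released by the substance: Q = −mL = −331 × 11.3 = −3740.3 J.
At constant T, ΔS = Q_rev/T = −3740.3 / 234.3 = -16 J/K.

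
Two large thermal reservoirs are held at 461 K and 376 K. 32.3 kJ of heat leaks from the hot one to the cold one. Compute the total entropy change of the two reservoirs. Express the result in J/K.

ΔS_hot = −Q/T_H = −32300/461 = -70.07 J/K and ΔS_cold = +Q/T_C = 32300/376 = 85.9 J/K.
ΔS_total = -70.07 + 85.9 = 15.8 J/K, positive as the second law requires.

ΔS_total = 15.8 J/K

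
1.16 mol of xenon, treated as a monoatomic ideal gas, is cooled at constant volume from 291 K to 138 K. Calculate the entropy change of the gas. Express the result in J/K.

At constant volume, ΔS = nC_V ln(T₂/T₁) with C_V = 3R/2 = 12.47 J mol⁻¹ K⁻¹.
ΔS = 1.16 × 12.47 × ln(138/291) = -10.8 J/K.

ΔS = -10.8 J/K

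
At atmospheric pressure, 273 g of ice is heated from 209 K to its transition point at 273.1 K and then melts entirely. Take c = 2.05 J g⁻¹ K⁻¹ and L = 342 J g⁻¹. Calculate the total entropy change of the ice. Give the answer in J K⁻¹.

ΔS = 492 J/K

Warming step: ΔS₁ = m c ln(T_tr/T_i) = 273 × 2.05 × ln(273.1/209) = 149.7 J/K.
Phase change: ΔS₂ = +mL/T_tr = 273 × 342 / 273.1 = 341.9 J/K.
ΔS_total = (149.7) + (341.9) = 492 J/K.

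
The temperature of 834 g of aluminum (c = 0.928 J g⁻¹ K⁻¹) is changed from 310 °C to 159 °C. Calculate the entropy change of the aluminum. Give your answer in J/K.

ΔS = -232 J/K

In kelvin: T₁ = 583.15 K, T₂ = 432.15 K. ΔS = ∫dQ_rev/T = m c ln(T₂/T₁) = 834 × 0.928 × ln(432.15/583.15) = -232 J/K.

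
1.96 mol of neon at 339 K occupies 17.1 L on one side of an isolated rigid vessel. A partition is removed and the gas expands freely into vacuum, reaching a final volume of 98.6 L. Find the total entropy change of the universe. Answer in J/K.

ΔS_universe = 28.5 J/K

No heat is exchanged and no work is done, so the ideal-gas temperature stays constant.
Entropy is a state function; using a reversible isothermal path, ΔS_gas = nR ln(V₂/V₁) = 1.96 × 8.314 × ln(98.6/17.1) = 28.5 J/K.
The insulated surroundings exchange no heat, so ΔS_surr = 0 and ΔS_universe = ΔS_gas.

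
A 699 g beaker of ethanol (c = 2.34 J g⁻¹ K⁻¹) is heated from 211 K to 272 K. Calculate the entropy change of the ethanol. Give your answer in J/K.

ΔS = 415 J/K

ΔS = ∫dQ_rev/T = m c ln(T₂/T₁) = 699 × 2.34 × ln(272/211) = 415 J/K.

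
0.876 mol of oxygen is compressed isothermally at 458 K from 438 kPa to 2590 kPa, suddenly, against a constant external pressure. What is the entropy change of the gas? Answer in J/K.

ΔS_gas = -12.9 J/K

Entropy is a state function, so ΔS_gas depends only on the end states.
For an isothermal ideal gas ΔS_gas = nR ln(P₁/P₂) = 0.876 × 8.314 × ln(438/2590) = -12.9 J/K.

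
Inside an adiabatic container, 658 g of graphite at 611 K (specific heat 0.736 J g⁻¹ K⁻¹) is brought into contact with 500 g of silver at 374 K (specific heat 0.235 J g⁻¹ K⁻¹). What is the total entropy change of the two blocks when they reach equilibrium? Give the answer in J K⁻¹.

Energy balance: T_f = (m₁c₁T₁ + m₂c₂T₂)/(m₁c₁ + m₂c₂) = 564.73 K.
ΔS₁ = m₁c₁ ln(T_f/T₁) = 484.288 × ln(564.73/611) = -38.14 J/K.
ΔS₂ = m₂c₂ ln(T_f/T₂) = 117.5 × ln(564.73/374) = 48.42 J/K.
ΔS_total = -38.14 + 48.42 = 10.3 J/K.

ΔS_total = 10.3 J/K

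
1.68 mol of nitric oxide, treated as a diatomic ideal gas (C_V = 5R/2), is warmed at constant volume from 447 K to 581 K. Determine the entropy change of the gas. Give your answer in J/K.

ΔS = 9.16 J/K

At constant volume, ΔS = nC_V ln(T₂/T₁) with C_V = 5R/2 = 20.79 J mol⁻¹ K⁻¹.
ΔS = 1.68 × 20.79 × ln(581/447) = 9.16 J/K.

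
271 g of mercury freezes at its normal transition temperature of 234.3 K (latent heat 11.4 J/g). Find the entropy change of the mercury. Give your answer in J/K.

Heat released by the substance: Q = −mL = −271 × 11.4 = −3089.4 J.
At constant T, ΔS = Q_rev/T = −3089.4 / 234.3 = -13.2 J/K.

ΔS = -13.2 J/K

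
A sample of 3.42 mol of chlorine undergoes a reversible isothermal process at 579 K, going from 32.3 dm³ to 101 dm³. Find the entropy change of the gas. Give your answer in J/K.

For an isothermal ideal gas ΔS_gas = nR ln(V₂/V₁) = 3.42 × 8.314 × ln(101/32.3) = 32.4 J/K.

ΔS_gas = 32.4 J/K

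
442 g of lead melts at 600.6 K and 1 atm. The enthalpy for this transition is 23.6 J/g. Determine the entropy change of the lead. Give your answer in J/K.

Heat absorbed by the substance: Q = mL = 442 × 23.6 = 10431.2 J.
At constant T, ΔS = Q_rev/T = 10431.2 / 600.6 = 17.4 J/K.

ΔS = 17.4 J/K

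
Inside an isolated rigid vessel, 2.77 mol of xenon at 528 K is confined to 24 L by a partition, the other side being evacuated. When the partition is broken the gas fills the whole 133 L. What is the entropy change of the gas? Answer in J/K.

ΔS_gas = 39.4 J/K

For an ideal gas in free expansion Q = 0 and W = 0, so T is unchanged.
Entropy is a state function; using a reversible isothermal path, ΔS_gas = nR ln(V₂/V₁) = 2.77 × 8.314 × ln(133/24) = 39.4 J/K.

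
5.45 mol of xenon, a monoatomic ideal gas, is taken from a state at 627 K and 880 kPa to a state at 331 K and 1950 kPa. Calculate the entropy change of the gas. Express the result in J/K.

ΔS = -108 J/K

ΔS = nC_p ln(T₂/T₁) − nR ln(P₂/P₁), with C_p = 5R/2 = 20.79 J mol⁻¹ K⁻¹ for a monoatomic ideal gas.
ΔS = 5.45 × [20.79 × ln(331/627) − 8.314 × ln(1950/880)] = -108 J/K.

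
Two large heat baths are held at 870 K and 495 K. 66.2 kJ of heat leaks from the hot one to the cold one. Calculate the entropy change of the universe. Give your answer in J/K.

ΔS_hot = −Q/T_H = −66200/870 = -76.09 J/K and ΔS_cold = +Q/T_C = 66200/495 = 133.7 J/K.
ΔS_total = -76.09 + 133.7 = 57.6 J/K, positive as the second law requires.

ΔS_total = 57.6 J/K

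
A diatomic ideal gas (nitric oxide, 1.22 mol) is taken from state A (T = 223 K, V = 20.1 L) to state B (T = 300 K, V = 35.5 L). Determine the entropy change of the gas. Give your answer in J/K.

ΔS = 13.3 J/K

Entropy is a state function: ΔS = nC_V ln(T₂/T₁) + nR ln(V₂/V₁), with C_V = 5R/2 = 20.79 J mol⁻¹ K⁻¹ for a diatomic ideal gas.
ΔS = 1.22 × [20.79 × ln(300/223) + 8.314 × ln(35.5/20.1)] = 13.3 J/K.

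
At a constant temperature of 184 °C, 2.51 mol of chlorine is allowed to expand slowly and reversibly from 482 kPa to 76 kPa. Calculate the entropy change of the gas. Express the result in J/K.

ΔS_gas = 38.5 J/K

For an isothermal ideal gas ΔS_gas = nR ln(P₁/P₂) = 2.51 × 8.314 × ln(482/76) = 38.5 J/K.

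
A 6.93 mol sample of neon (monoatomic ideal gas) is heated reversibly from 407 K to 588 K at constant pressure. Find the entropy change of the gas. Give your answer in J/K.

At constant pressure, ΔS = nC_p ln(T₂/T₁) with C_p = 5R/2 = 20.79 J mol⁻¹ K⁻¹.
ΔS = 6.93 × 20.79 × ln(588/407) = 53 J/K.

ΔS = 53 J/K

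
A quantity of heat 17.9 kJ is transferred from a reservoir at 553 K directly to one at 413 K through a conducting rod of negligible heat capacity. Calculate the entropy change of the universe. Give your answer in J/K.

ΔS_hot = −Q/T_H = −17900/553 = -32.37 J/K and ΔS_cold = +Q/T_C = 17900/413 = 43.34 J/K.
ΔS_total = -32.37 + 43.34 = 11 J/K, positive as the second law requires.

ΔS_total = 11 J/K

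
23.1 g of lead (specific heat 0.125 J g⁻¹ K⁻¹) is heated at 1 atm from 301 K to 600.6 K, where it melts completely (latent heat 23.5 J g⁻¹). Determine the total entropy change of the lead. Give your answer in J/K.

Warming step: ΔS₁ = m c ln(T_tr/T_i) = 23.1 × 0.125 × ln(600.6/301) = 1.995 J/K.
Phase change: ΔS₂ = +mL/T_tr = 23.1 × 23.5 / 600.6 = 0.9038 J/K.
ΔS_total = (1.995) + (0.9038) = 2.9 J/K.

ΔS = 2.9 J/K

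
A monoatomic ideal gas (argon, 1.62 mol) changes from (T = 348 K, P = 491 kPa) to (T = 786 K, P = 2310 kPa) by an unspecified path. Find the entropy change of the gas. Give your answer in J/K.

ΔS = 6.58 J/K

ΔS = nC_p ln(T₂/T₁) − nR ln(P₂/P₁), with C_p = 5R/2 = 20.79 J mol⁻¹ K⁻¹ for a monoatomic ideal gas.
ΔS = 1.62 × [20.79 × ln(786/348) − 8.314 × ln(2310/491)] = 6.58 J/K.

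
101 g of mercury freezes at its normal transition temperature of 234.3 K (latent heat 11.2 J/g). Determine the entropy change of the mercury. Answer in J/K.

ΔS = -4.83 J/K

Heat released by the substance: Q = −mL = −101 × 11.2 = −1131.2 J.
At constant T, ΔS = Q_rev/T = −1131.2 / 234.3 = -4.83 J/K.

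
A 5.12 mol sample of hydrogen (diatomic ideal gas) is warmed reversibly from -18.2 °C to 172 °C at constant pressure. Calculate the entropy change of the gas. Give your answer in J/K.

ΔS = 83 J/K

In kelvin: T₁ = 254.95 K, T₂ = 445.15 K. At constant pressure, ΔS = nC_p ln(T₂/T₁) with C_p = 7R/2 = 29.1 J mol⁻¹ K⁻¹.
ΔS = 5.12 × 29.1 × ln(445.15/254.95) = 83 J/K.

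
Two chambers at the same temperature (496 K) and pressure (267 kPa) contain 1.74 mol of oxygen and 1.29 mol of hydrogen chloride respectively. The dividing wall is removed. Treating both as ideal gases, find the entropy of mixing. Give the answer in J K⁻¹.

Mole fractions: x_A = 1.74/3.03 = 0.574, x_B = 0.426.
ΔS_mix = −R(n_A ln x_A + n_B ln x_B) = −8.314 × (1.74 ln 0.574 + 1.29 ln 0.426) = 17.2 J/K.

ΔS_mix = 17.2 J/K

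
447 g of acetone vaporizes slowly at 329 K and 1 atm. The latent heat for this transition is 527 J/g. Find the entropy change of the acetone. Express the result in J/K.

Heat absorbed by the substance: Q = mL = 447 × 527 = 235569 J.
At constant T, ΔS = Q_rev/T = 235569 / 329 = 716 J/K.

ΔS = 716 J/K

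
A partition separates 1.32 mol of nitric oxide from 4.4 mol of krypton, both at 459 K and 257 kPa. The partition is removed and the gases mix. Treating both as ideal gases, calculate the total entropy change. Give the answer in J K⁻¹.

Mole fractions: x_A = 1.32/5.72 = 0.231, x_B = 0.769.
ΔS_mix = −R(n_A ln x_A + n_B ln x_B) = −8.314 × (1.32 ln 0.231 + 4.4 ln 0.769) = 25.7 J/K.

ΔS_mix = 25.7 J/K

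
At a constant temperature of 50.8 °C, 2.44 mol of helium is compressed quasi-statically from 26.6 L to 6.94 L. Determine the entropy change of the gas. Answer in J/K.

ΔS_gas = -27.3 J/K

For an isothermal ideal gas ΔS_gas = nR ln(V₂/V₁) = 2.44 × 8.314 × ln(6.94/26.6) = -27.3 J/K.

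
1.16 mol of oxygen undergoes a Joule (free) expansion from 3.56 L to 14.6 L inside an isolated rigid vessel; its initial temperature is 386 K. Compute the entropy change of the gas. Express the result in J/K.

ΔS_gas = 13.6 J/K

For an ideal gas in free expansion Q = 0 and W = 0, so T is unchanged.
Entropy is a state function; using a reversible isothermal path, ΔS_gas = nR ln(V₂/V₁) = 1.16 × 8.314 × ln(14.6/3.56) = 13.6 J/K.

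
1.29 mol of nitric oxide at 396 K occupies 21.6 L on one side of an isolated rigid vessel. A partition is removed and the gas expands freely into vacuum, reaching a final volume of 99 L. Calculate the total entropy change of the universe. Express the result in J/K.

For an ideal gas in free expansion Q = 0 and W = 0, so T is unchanged.
Entropy is a state function; using a reversible isothermal path, ΔS_gas = nR ln(V₂/V₁) = 1.29 × 8.314 × ln(99/21.6) = 16.3 J/K.
The insulated surroundings exchange no heat, so ΔS_surr = 0 and ΔS_universe = ΔS_gas.

ΔS_universe = 16.3 J/K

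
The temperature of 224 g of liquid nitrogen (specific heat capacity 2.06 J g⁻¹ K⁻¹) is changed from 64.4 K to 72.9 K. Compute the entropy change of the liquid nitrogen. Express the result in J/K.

ΔS = 57.2 J/K

ΔS = ∫dQ_rev/T = m c ln(T₂/T₁) = 224 × 2.06 × ln(72.9/64.4) = 57.2 J/K.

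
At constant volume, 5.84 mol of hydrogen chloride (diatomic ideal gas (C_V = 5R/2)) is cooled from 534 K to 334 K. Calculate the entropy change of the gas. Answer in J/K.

ΔS = -57 J/K

At constant volume, ΔS = nC_V ln(T₂/T₁) with C_V = 5R/2 = 20.79 J mol⁻¹ K⁻¹.
ΔS = 5.84 × 20.79 × ln(334/534) = -57 J/K.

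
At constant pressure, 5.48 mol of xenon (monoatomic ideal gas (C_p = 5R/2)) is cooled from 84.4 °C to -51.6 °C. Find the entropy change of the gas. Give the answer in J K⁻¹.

ΔS = -54.5 J/K

In kelvin: T₁ = 357.55 K, T₂ = 221.55 K. At constant pressure, ΔS = nC_p ln(T₂/T₁) with C_p = 5R/2 = 20.79 J mol⁻¹ K⁻¹.
ΔS = 5.48 × 20.79 × ln(221.55/357.55) = -54.5 J/K.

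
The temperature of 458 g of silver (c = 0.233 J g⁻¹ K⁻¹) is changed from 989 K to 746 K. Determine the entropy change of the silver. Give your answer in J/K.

ΔS = ∫dQ_rev/T = m c ln(T₂/T₁) = 458 × 0.233 × ln(746/989) = -30.1 J/K.

ΔS = -30.1 J/K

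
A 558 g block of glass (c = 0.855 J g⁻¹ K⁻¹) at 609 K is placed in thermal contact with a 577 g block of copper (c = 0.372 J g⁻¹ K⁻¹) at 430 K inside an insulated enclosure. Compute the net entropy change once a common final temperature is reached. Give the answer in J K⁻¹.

Energy balance: T_f = (m₁c₁T₁ + m₂c₂T₂)/(m₁c₁ + m₂c₂) = 553.46 K.
ΔS₁ = m₁c₁ ln(T_f/T₁) = 477.09 × ln(553.46/609) = -45.63 J/K.
ΔS₂ = m₂c₂ ln(T_f/T₂) = 214.644 × ln(553.46/430) = 54.18 J/K.
ΔS_total = -45.63 + 54.18 = 8.55 J/K.

ΔS_total = 8.55 J/K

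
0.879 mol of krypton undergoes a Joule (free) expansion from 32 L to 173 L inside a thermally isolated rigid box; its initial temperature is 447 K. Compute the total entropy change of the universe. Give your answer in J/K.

No heat is exchanged and no work is done, so the ideal-gas temperature stays constant.
Entropy is a state function; using a reversible isothermal path, ΔS_gas = nR ln(V₂/V₁) = 0.879 × 8.314 × ln(173/32) = 12.3 J/K.
The insulated surroundings exchange no heat, so ΔS_surr = 0 and ΔS_universe = ΔS_gas.

ΔS_universe = 12.3 J/K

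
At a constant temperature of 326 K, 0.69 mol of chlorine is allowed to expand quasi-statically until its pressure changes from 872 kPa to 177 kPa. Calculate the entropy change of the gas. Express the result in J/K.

For an isothermal ideal gas ΔS_gas = nR ln(P₁/P₂) = 0.69 × 8.314 × ln(872/177) = 9.15 J/K.

ΔS_gas = 9.15 J/K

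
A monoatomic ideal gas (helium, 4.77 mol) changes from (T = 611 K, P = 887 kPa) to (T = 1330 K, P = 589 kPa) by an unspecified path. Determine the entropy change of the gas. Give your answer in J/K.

ΔS = 93.4 J/K

ΔS = nC_p ln(T₂/T₁) − nR ln(P₂/P₁), with C_p = 5R/2 = 20.79 J mol⁻¹ K⁻¹ for a monoatomic ideal gas.
ΔS = 4.77 × [20.79 × ln(1330/611) − 8.314 × ln(589/887)] = 93.4 J/K.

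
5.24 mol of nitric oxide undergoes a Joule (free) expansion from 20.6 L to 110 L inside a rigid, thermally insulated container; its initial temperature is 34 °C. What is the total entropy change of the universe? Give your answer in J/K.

ΔS_universe = 73 J/K

For an ideal gas in free expansion Q = 0 and W = 0, so T is unchanged.
Entropy is a state function; using a reversible isothermal path, ΔS_gas = nR ln(V₂/V₁) = 5.24 × 8.314 × ln(110/20.6) = 73 J/K.
The insulated surroundings exchange no heat, so ΔS_surr = 0 and ΔS_universe = ΔS_gas.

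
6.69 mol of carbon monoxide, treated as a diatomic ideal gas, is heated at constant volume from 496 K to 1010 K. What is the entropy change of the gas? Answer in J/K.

ΔS = 98.9 J/K

At constant volume, ΔS = nC_V ln(T₂/T₁) with C_V = 5R/2 = 20.79 J mol⁻¹ K⁻¹.
ΔS = 6.69 × 20.79 × ln(1010/496) = 98.9 J/K.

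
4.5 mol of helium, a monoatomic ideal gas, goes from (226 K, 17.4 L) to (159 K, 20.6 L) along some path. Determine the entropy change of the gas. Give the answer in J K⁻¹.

Entropy is a state function: ΔS = nC_V ln(T₂/T₁) + nR ln(V₂/V₁), with C_V = 3R/2 = 12.47 J mol⁻¹ K⁻¹ for a monoatomic ideal gas.
ΔS = 4.5 × [12.47 × ln(159/226) + 8.314 × ln(20.6/17.4)] = -13.4 J/K.

ΔS = -13.4 J/K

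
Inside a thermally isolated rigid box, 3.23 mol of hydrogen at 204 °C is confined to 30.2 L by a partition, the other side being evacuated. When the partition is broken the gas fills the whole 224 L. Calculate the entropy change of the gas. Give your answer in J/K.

ΔS_gas = 53.8 J/K

For an ideal gas in free expansion Q = 0 and W = 0, so T is unchanged.
Entropy is a state function; using a reversible isothermal path, ΔS_gas = nR ln(V₂/V₁) = 3.23 × 8.314 × ln(224/30.2) = 53.8 J/K.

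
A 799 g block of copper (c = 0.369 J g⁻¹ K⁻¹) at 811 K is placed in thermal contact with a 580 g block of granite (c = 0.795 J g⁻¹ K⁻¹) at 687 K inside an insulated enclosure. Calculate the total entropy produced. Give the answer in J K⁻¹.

Energy balance: T_f = (m₁c₁T₁ + m₂c₂T₂)/(m₁c₁ + m₂c₂) = 735.36 K.
ΔS₁ = m₁c₁ ln(T_f/T₁) = 294.831 × ln(735.36/811) = -28.87 J/K.
ΔS₂ = m₂c₂ ln(T_f/T₂) = 461.1 × ln(735.36/687) = 31.37 J/K.
ΔS_total = -28.87 + 31.37 = 2.5 J/K.

ΔS_total = 2.5 J/K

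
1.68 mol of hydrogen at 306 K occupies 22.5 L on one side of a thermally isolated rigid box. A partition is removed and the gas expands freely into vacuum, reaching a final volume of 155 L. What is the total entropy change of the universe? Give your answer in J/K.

For an ideal gas in free expansion Q = 0 and W = 0, so T is unchanged.
Entropy is a state function; using a reversible isothermal path, ΔS_gas = nR ln(V₂/V₁) = 1.68 × 8.314 × ln(155/22.5) = 27 J/K.
The insulated surroundings exchange no heat, so ΔS_surr = 0 and ΔS_universe = ΔS_gas.

ΔS_universe = 27 J/K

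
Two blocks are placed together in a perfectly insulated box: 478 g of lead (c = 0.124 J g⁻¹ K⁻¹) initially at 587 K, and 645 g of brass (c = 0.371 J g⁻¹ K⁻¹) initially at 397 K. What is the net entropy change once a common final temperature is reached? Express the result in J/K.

Energy balance: T_f = (m₁c₁T₁ + m₂c₂T₂)/(m₁c₁ + m₂c₂) = 434.72 K.
ΔS₁ = m₁c₁ ln(T_f/T₁) = 59.272 × ln(434.72/587) = -17.8 J/K.
ΔS₂ = m₂c₂ ln(T_f/T₂) = 239.295 × ln(434.72/397) = 21.72 J/K.
ΔS_total = -17.8 + 21.72 = 3.92 J/K.

ΔS_total = 3.92 J/K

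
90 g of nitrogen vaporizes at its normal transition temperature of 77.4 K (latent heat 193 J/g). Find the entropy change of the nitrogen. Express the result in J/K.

Heat absorbed by the substance: Q = mL = 90 × 193 = 17370 J.
At constant T, ΔS = Q_rev/T = 17370 / 77.4 = 224 J/K.

ΔS = 224 J/K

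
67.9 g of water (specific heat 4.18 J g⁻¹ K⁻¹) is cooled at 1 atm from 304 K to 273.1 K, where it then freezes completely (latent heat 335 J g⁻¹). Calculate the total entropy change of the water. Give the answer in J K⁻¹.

Cooling step: ΔS₁ = m c ln(T_tr/T_i) = 67.9 × 4.18 × ln(273.1/304) = -30.42 J/K.
Phase change: ΔS₂ = −mL/T_tr = −67.9 × 335 / 273.1 = -83.29 J/K.
ΔS_total = (-30.42) + (-83.29) = -114 J/K.

ΔS = -114 J/K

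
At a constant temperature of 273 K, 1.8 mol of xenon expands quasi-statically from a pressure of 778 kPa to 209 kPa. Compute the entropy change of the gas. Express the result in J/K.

ΔS_gas = 19.7 J/K

For an isothermal ideal gas ΔS_gas = nR ln(P₁/P₂) = 1.8 × 8.314 × ln(778/209) = 19.7 J/K.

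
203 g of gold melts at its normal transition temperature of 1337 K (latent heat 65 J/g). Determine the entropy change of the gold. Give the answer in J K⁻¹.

ΔS = 9.87 J/K

Heat absorbed by the substance: Q = mL = 203 × 65 = 13195 J.
At constant T, ΔS = Q_rev/T = 13195 / 1337 = 9.87 J/K.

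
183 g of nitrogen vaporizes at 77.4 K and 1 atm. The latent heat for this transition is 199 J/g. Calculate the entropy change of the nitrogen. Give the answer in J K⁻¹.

ΔS = 471 J/K

Heat absorbed by the substance: Q = mL = 183 × 199 = 36417 J.
At constant T, ΔS = Q_rev/T = 36417 / 77.4 = 471 J/K.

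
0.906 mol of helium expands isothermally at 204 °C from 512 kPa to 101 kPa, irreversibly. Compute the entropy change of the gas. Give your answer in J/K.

Entropy is a state function, so ΔS_gas depends only on the end states.
For an isothermal ideal gas ΔS_gas = nR ln(P₁/P₂) = 0.906 × 8.314 × ln(512/101) = 12.2 J/K.

ΔS_gas = 12.2 J/K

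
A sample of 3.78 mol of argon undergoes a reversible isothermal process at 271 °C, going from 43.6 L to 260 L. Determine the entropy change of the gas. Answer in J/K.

For an isothermal ideal gas ΔS_gas = nR ln(V₂/V₁) = 3.78 × 8.314 × ln(260/43.6) = 56.1 J/K.

ΔS_gas = 56.1 J/K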